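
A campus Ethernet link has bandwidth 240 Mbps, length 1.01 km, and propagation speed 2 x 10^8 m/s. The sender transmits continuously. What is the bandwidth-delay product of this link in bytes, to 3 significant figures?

152 bytes

Propagation delay = 1010 / 200000000 = 5.05e-06 s.
BDP = R × t_prop = 240000000 × 5.05e-06 = 1212 bits.
In bytes: 1212/8 = 152 bytes.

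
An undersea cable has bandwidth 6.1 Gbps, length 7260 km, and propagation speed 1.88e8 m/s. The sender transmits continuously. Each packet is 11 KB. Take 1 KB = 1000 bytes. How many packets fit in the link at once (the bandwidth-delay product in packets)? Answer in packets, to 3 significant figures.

Propagation delay = 7260000 / 188000000 = 0.038617 s.
BDP = R × t_prop = 6100000000 × 0.038617 = 235564000 bits.
In packets of 88000 bits: 2680 packets.

2680 packets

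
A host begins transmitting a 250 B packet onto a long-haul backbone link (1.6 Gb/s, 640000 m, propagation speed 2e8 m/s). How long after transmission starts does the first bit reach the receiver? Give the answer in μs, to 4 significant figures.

First bit experiences only propagation delay: d/s = 640000/200000000 = 3200 μs.

3200 μs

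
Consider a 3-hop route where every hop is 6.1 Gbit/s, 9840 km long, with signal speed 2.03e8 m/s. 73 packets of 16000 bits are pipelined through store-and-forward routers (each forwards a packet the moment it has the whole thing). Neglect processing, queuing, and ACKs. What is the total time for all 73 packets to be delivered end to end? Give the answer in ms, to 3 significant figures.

Per-hop transmission t_tx = L/R = 16000/6100000000 = 0.00262295 ms.
Per-hop propagation t_prop = 9840000/2.03e+08 = 48.4729 ms.
Pipeline fill: first packet needs 3·t_tx to clear all hops; remaining 72 packets each add one t_tx.
Total = (3+73-1)·t_tx + 3·t_prop = 75·0.00262295 + 3·48.4729 = 146 ms.

146 ms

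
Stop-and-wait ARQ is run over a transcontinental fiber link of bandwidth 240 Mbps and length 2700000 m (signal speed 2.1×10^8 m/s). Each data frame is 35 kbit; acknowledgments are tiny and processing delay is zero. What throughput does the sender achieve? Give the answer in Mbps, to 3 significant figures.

1.35 Mbps

t_tx = L/R = 35000/240000000 = 0.000145833 s.
t_prop = 2700000/210000000 = 0.0128571 s; RTT = 0.0257143 s.
Cycle = t_tx + RTT = 0.0258601 s.
Throughput = L / cycle = 35000 / 0.0258601 = 1.35 Mbps.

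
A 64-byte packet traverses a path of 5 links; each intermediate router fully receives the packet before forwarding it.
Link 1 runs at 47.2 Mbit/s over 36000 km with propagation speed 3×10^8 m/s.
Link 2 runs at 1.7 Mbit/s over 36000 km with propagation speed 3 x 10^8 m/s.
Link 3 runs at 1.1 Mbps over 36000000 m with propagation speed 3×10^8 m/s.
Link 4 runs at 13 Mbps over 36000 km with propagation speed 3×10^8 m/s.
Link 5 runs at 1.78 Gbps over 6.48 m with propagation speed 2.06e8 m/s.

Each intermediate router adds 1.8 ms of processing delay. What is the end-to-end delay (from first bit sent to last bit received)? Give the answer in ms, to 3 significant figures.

488 ms

L = 64 × 8 = 512 bits.
Transmission delays (L/R per hop): 0.0108475, 0.301176, 0.465455, 0.0393846, 0.00028764 ms; sum = 0.817151 ms.
Propagation delays (d/s per hop): 120, 120, 120, 120, 3.14563e-05 ms; sum = 480 ms.
Processing at 4 router(s): 4 × 1.8 ms = 7.2 ms.
End-to-end = 488 ms.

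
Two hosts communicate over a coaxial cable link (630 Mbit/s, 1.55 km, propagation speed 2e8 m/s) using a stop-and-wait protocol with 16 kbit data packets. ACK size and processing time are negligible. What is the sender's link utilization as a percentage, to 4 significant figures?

t_tx = L/R = 16000/630000000 = 2.53968e-05 s.
t_prop = 1550/200000000 = 7.75e-06 s; RTT = 1.55e-05 s.
Cycle = t_tx + RTT = 4.08968e-05 s.
Utilization = t_tx / cycle = 2.53968e-05/4.08968e-05 = 62.10 %.

62.10 %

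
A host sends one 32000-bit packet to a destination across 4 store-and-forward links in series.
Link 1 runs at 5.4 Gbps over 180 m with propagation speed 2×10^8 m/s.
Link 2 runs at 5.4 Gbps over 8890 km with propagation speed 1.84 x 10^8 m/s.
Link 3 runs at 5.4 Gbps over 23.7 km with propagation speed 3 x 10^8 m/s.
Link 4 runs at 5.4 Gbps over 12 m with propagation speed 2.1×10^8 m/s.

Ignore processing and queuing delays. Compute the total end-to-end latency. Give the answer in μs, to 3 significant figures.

Transmission delay per hop = L/R = 32000/5400000000 = 5.92593 μs; 4 hops → 23.7037 μs.
Propagation delays (d/s per hop): 0.9, 48315.2, 79, 0.0571429 μs; sum = 48395.2 μs.
End-to-end = 48400 μs.

48400 μs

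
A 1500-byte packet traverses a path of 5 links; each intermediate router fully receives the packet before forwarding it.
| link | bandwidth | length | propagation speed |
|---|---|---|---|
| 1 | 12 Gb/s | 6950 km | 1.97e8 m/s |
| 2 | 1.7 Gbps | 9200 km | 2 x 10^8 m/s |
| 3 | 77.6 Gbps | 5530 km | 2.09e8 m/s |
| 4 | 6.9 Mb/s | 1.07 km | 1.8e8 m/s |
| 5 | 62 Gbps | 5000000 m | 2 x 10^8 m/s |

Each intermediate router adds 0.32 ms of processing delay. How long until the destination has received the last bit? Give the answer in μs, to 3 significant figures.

L = 1500 × 8 = 12000 bits.
Transmission delays (L/R per hop): 1, 7.05882, 0.154639, 1739.13, 0.193548 μs; sum = 1747.54 μs.
Propagation delays (d/s per hop): 35279.2, 46000, 26459.3, 5.94444, 25000 μs; sum = 132744 μs.
Processing at 4 router(s): 4 × 0.32 ms = 1280 μs.
End-to-end = 136000 μs.

136000 μs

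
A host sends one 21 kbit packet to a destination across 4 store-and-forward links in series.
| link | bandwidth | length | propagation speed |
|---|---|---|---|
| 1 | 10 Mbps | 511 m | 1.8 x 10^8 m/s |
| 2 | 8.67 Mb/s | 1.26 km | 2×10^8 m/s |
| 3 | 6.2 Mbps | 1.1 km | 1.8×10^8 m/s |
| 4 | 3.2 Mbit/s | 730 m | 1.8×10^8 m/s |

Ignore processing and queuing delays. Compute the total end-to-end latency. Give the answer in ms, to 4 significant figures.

14.49 ms

L = 21000 bits.
Transmission delays (L/R per hop): 2.1, 2.42215, 3.3871, 6.5625 ms; sum = 14.4717 ms.
Propagation delays (d/s per hop): 0.00283889, 0.0063, 0.00611111, 0.00405556 ms; sum = 0.0193056 ms.
End-to-end = 14.49 ms.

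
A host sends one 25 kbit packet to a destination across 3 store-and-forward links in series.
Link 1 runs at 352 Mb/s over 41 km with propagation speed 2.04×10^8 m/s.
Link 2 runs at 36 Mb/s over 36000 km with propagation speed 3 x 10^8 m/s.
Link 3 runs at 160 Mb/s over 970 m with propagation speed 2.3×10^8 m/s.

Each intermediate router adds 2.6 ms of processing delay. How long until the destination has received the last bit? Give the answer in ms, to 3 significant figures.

126 ms

L = 25000 bits.
Transmission delays (L/R per hop): 0.0710227, 0.694444, 0.15625 ms; sum = 0.921717 ms.
Propagation delays (d/s per hop): 0.20098, 120, 0.00421739 ms; sum = 120.205 ms.
Processing at 2 router(s): 2 × 2.6 ms = 5.2 ms.
End-to-end = 126 ms.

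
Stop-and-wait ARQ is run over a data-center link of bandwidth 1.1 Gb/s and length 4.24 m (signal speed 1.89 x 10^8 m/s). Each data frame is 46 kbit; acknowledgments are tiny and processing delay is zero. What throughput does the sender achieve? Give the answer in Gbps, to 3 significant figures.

t_tx = L/R = 46000/1100000000 = 4.18182e-05 s.
t_prop = 4.24/189000000 = 2.24339e-08 s; RTT = 4.48677e-08 s.
Cycle = t_tx + RTT = 4.1863e-05 s.
Throughput = L / cycle = 46000 / 4.1863e-05 = 1.10 Gbps.

1.10 Gbps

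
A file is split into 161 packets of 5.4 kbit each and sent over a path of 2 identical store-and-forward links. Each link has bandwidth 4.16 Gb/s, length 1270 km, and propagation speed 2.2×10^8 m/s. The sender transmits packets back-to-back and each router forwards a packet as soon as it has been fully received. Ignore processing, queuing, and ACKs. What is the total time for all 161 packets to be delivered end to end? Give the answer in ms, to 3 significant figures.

Per-hop transmission t_tx = L/R = 5400/4160000000 = 0.00129808 ms.
Per-hop propagation t_prop = 1270000/2.2e+08 = 5.77273 ms.
Pipeline fill: first packet needs 2·t_tx to clear all hops; remaining 160 packets each add one t_tx.
Total = (2+161-1)·t_tx + 2·t_prop = 162·0.00129808 + 2·5.77273 = 11.8 ms.

11.8 ms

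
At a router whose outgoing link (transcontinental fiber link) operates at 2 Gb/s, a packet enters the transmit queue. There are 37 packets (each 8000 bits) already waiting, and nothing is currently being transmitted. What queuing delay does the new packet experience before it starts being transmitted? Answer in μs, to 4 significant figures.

Each queued packet: L/R = 8000/2000000000 = 4 μs.
37 queued → 148 μs.
Queuing delay = 148.0 μs.

148.0 μs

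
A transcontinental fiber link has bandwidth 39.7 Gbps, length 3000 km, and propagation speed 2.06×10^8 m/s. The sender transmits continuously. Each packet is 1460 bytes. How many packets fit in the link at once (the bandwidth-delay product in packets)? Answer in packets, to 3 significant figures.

49500 packets

Propagation delay = 3000000 / 206000000 = 0.0145631 s.
BDP = R × t_prop = 39700000000 × 0.0145631 = 578155000 bits.
In packets of 11680 bits: 49500 packets.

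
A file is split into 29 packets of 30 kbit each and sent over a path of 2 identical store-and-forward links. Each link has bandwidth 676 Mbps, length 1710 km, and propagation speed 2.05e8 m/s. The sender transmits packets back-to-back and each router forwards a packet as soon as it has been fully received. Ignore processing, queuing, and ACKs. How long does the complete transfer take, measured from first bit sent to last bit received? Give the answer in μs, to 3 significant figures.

18000 μs

Per-hop transmission t_tx = L/R = 30000/676000000 = 44.3787 μs.
Per-hop propagation t_prop = 1710000/2.05e+08 = 8341.46 μs.
Pipeline fill: first packet needs 2·t_tx to clear all hops; remaining 28 packets each add one t_tx.
Total = (2+29-1)·t_tx + 2·t_prop = 30·44.3787 + 2·8341.46 = 18000 μs.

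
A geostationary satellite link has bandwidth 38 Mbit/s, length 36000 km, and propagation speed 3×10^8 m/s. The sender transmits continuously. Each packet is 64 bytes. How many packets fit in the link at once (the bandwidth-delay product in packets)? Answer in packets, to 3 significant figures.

8910 packets

Propagation delay = 36000000 / 300000000 = 0.12 s.
BDP = R × t_prop = 38000000 × 0.12 = 4560000 bits.
In packets of 512 bits: 8910 packets.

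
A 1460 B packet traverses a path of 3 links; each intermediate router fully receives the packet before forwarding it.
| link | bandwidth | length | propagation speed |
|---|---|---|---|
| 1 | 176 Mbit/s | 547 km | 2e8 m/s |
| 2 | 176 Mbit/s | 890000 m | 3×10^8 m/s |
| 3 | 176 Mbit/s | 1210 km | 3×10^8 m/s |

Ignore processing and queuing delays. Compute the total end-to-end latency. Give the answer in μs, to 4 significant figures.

9934 μs

L = 1460 × 8 = 11680 bits.
Transmission delay per hop = L/R = 11680/176000000 = 66.3636 μs; 3 hops → 199.091 μs.
Propagation delays (d/s per hop): 2735, 2966.67, 4033.33 μs; sum = 9735 μs.
End-to-end = 9934 μs.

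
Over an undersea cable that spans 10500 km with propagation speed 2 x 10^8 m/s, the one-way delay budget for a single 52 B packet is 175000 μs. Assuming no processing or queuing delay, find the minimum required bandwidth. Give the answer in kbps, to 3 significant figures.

L = 416 bits.
Propagation delay = 10500000 / 200000000 = 52500 μs.
Transmission budget = 175000 − 52500 = 122500 μs.
R ≥ L / t_tx = 416 bits / 0.1225 s = 3.40 kbps.

3.40 kbps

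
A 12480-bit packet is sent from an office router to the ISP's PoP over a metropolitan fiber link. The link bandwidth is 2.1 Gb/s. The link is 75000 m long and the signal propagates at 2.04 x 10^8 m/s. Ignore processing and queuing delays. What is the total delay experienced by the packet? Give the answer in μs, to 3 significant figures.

374 μs

Transmission delay = L/R = 12480 / 2100000000 = 5.94286 μs.
Propagation delay = d/s = 75000 m / 204000000 m/s = 367.647 μs.
Total = 374 μs.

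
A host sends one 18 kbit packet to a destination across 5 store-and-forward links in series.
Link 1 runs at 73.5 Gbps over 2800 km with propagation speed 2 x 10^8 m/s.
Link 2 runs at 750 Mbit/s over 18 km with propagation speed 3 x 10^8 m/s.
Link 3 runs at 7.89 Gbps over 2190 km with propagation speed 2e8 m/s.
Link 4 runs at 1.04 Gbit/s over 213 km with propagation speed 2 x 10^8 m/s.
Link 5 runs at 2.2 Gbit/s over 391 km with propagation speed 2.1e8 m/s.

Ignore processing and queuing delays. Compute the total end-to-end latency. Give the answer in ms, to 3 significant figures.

28.0 ms

L = 18000 bits.
Transmission delays (L/R per hop): 0.000244898, 0.024, 0.00228137, 0.0173077, 0.00818182 ms; sum = 0.0520158 ms.
Propagation delays (d/s per hop): 14, 0.06, 10.95, 1.065, 1.8619 ms; sum = 27.9369 ms.
End-to-end = 28.0 ms.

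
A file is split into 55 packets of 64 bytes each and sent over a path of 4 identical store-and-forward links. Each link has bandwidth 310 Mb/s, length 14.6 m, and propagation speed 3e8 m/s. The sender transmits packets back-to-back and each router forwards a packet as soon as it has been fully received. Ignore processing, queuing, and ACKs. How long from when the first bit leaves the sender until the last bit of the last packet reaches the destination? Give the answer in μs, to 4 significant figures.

Per-hop transmission t_tx = L/R = 512/310000000 = 1.65161 μs.
Per-hop propagation t_prop = 14.6/300000000 = 0.0486667 μs.
Pipeline fill: first packet needs 4·t_tx to clear all hops; remaining 54 packets each add one t_tx.
Total = (4+55-1)·t_tx + 4·t_prop = 58·1.65161 + 4·0.0486667 = 95.99 μs.

95.99 μs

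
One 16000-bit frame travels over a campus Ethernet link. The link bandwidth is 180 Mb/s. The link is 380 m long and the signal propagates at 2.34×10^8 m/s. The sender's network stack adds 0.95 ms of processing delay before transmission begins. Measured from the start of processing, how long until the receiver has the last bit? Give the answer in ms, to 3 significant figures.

1.04 ms

Transmission delay = L/R = 16000 / 180000000 = 0.0888889 ms.
Propagation delay = d/s = 380 m / 234000000 m/s = 0.00162393 ms.
Plus processing delay 0.95 ms = 0.95 ms.
Total = 1.04 ms.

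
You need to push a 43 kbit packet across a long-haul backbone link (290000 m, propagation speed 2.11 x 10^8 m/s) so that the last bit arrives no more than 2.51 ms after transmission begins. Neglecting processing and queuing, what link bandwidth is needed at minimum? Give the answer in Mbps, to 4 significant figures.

37.87 Mbps

Propagation delay = 290000 / 211000000 = 1.37441 ms.
Transmission budget = 2.51 − 1.37441 = 1.13559 ms.
R ≥ L / t_tx = 43000 bits / 0.00113559 s = 37.87 Mbps.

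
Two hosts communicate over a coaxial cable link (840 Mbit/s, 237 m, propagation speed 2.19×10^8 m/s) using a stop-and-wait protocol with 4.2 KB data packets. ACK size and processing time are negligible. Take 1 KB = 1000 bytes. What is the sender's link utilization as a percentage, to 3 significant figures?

t_tx = L/R = 33600/840000000 = 4e-05 s.
t_prop = 237/219000000 = 1.08219e-06 s; RTT = 2.16438e-06 s.
Cycle = t_tx + RTT = 4.21644e-05 s.
Utilization = t_tx / cycle = 4e-05/4.21644e-05 = 94.9 %.

94.9 %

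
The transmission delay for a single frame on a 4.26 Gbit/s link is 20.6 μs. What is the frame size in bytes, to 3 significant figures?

L = R × t_tx = 4260000000 b/s × 2.06e-05 s = 87756 bits.
In bytes: 87756 / 8 = 11000 bytes.

11000 bytes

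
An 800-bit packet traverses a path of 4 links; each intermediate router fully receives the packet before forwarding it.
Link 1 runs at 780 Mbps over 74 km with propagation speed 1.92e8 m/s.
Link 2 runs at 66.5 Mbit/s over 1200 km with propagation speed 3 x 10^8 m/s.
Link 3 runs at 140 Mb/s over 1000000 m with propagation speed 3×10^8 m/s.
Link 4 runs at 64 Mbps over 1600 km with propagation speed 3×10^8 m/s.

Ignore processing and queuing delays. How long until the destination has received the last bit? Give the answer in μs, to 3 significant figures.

13100 μs

Transmission delays (L/R per hop): 1.02564, 12.0301, 5.71429, 12.5 μs; sum = 31.27 μs.
Propagation delays (d/s per hop): 385.417, 4000, 3333.33, 5333.33 μs; sum = 13052.1 μs.
End-to-end = 13100 μs.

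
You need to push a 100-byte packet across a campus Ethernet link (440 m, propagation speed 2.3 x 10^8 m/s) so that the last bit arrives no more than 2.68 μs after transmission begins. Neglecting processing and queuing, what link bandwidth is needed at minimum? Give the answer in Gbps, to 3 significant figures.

1.04 Gbps

L = 800 bits.
Propagation delay = 440 / 2.3e+08 = 1.91304 μs.
Transmission budget = 2.68 − 1.91304 = 0.766957 μs.
R ≥ L / t_tx = 800 bits / 7.66957e-07 s = 1.04 Gbps.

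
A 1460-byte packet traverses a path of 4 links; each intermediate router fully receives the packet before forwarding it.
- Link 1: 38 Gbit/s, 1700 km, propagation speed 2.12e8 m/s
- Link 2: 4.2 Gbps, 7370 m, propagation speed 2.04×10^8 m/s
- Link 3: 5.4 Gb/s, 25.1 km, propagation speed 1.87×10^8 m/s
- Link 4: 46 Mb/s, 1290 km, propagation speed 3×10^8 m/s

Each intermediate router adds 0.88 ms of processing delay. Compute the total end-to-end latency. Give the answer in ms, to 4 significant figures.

L = 1460 × 8 = 11680 bits.
Transmission delays (L/R per hop): 0.000307368, 0.00278095, 0.00216296, 0.253913 ms; sum = 0.259164 ms.
Propagation delays (d/s per hop): 8.01887, 0.0361275, 0.134225, 4.3 ms; sum = 12.4892 ms.
Processing at 3 router(s): 3 × 0.88 ms = 2.64 ms.
End-to-end = 15.39 ms.

15.39 ms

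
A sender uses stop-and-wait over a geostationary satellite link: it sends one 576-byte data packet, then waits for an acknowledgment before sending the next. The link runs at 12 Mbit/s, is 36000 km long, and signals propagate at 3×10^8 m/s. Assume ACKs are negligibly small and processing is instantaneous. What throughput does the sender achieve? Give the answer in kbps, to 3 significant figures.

t_tx = L/R = 4608/12000000 = 0.000384 s.
t_prop = 36000000/300000000 = 0.12 s; RTT = 0.24 s.
Cycle = t_tx + RTT = 0.240384 s.
Throughput = L / cycle = 4608 / 0.240384 = 19.2 kbps.

19.2 kbps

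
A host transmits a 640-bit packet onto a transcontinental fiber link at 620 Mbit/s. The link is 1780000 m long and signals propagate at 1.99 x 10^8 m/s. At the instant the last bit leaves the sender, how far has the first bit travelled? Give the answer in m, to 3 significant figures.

205 m

t_tx = L/R = 640/620000000 = 1.03226e-06 s.
Distance = s × t_tx = 199000000 × 1.03226e-06 = 205 m.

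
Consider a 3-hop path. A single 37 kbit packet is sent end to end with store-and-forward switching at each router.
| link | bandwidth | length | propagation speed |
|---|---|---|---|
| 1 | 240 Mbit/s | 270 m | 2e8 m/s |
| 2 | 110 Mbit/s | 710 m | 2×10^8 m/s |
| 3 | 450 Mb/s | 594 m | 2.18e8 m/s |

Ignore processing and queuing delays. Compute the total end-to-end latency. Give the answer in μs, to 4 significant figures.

L = 37000 bits.
Transmission delays (L/R per hop): 154.167, 336.364, 82.2222 μs; sum = 572.753 μs.
Propagation delays (d/s per hop): 1.35, 3.55, 2.72477 μs; sum = 7.62477 μs.
End-to-end = 580.4 μs.

580.4 μs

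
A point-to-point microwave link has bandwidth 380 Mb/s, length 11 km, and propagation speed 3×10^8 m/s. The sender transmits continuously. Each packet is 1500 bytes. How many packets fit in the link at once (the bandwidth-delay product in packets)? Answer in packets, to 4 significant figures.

Propagation delay = 11000 / 300000000 = 3.66667e-05 s.
BDP = R × t_prop = 380000000 × 3.66667e-05 = 13933.3 bits.
In packets of 12000 bits: 1.161 packets.

1.161 packets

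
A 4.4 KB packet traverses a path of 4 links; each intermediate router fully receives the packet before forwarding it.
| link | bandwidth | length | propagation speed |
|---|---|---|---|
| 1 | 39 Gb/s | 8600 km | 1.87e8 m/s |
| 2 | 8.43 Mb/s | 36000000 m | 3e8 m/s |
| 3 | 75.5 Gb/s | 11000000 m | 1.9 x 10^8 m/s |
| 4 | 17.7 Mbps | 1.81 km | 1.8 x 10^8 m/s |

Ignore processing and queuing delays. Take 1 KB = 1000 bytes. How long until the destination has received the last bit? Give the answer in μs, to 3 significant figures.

230000 μs

L = 35200 bits.
Transmission delays (L/R per hop): 0.902564, 4175.56, 0.466225, 1988.7 μs; sum = 6165.63 μs.
Propagation delays (d/s per hop): 45989.3, 120000, 57894.7, 10.0556 μs; sum = 223894 μs.
End-to-end = 230000 μs.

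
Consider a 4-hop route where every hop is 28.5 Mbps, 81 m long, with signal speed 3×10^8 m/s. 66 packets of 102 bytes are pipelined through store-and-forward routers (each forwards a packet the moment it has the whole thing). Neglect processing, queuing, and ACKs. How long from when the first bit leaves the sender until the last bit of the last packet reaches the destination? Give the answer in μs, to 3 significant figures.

Per-hop transmission t_tx = L/R = 816/28500000 = 28.6316 μs.
Per-hop propagation t_prop = 81/300000000 = 0.27 μs.
Pipeline fill: first packet needs 4·t_tx to clear all hops; remaining 65 packets each add one t_tx.
Total = (4+66-1)·t_tx + 4·t_prop = 69·28.6316 + 4·0.27 = 1980 μs.

1980 μs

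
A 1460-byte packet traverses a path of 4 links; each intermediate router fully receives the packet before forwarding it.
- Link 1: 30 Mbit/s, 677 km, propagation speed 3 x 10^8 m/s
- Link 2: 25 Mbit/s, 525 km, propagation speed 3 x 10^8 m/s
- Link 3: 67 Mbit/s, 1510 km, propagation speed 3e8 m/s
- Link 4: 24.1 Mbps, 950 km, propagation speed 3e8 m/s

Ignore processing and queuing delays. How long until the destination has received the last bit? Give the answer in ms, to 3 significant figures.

13.7 ms

L = 1460 × 8 = 11680 bits.
Transmission delays (L/R per hop): 0.389333, 0.4672, 0.174328, 0.484647 ms; sum = 1.51551 ms.
Propagation delays (d/s per hop): 2.25667, 1.75, 5.03333, 3.16667 ms; sum = 12.2067 ms.
End-to-end = 13.7 ms.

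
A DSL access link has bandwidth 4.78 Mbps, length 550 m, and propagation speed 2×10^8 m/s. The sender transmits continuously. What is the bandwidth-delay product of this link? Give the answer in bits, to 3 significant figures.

13.1 bits

Propagation delay = 550 / 200000000 = 2.75e-06 s.
BDP = R × t_prop = 4780000 × 2.75e-06 = 13.145 bits.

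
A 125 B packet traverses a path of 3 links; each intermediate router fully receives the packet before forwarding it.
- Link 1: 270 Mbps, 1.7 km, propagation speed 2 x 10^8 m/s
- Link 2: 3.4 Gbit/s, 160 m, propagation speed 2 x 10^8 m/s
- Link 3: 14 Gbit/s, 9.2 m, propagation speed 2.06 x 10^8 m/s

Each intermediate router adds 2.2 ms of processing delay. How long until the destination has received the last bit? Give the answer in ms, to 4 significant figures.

4.413 ms

L = 125 × 8 = 1000 bits.
Transmission delays (L/R per hop): 0.0037037, 0.000294118, 7.14286e-05 ms; sum = 0.00406925 ms.
Propagation delays (d/s per hop): 0.0085, 0.0008, 4.46602e-05 ms; sum = 0.00934466 ms.
Processing at 2 router(s): 2 × 2.2 ms = 4.4 ms.
End-to-end = 4.413 ms.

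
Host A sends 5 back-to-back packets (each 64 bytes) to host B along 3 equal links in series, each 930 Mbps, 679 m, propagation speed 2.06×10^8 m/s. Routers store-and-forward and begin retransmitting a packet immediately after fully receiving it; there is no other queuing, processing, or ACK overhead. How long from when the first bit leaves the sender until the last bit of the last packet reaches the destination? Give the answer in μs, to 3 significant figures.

13.7 μs

Per-hop transmission t_tx = L/R = 512/930000000 = 0.550538 μs.
Per-hop propagation t_prop = 679/206000000 = 3.29612 μs.
Pipeline fill: first packet needs 3·t_tx to clear all hops; remaining 4 packets each add one t_tx.
Total = (3+5-1)·t_tx + 3·t_prop = 7·0.550538 + 3·3.29612 = 13.7 μs.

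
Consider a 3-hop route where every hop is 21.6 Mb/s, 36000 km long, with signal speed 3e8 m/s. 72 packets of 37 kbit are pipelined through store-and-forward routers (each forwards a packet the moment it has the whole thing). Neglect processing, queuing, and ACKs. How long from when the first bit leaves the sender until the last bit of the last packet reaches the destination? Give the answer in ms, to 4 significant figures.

486.8 ms

Per-hop transmission t_tx = L/R = 37000/21600000 = 1.71296 ms.
Per-hop propagation t_prop = 36000000/300000000 = 120 ms.
Pipeline fill: first packet needs 3·t_tx to clear all hops; remaining 71 packets each add one t_tx.
Total = (3+72-1)·t_tx + 3·t_prop = 74·1.71296 + 3·120 = 486.8 ms.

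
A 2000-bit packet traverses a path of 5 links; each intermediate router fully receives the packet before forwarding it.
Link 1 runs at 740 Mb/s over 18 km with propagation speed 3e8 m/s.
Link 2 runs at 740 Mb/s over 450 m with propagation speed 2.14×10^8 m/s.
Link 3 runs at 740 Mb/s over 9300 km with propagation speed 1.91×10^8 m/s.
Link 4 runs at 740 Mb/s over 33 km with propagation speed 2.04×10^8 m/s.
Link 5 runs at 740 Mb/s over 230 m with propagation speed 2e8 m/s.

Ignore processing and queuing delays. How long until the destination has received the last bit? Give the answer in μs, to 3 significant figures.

48900 μs

Transmission delay per hop = L/R = 2000/740000000 = 2.7027 μs; 5 hops → 13.5135 μs.
Propagation delays (d/s per hop): 60, 2.1028, 48691.1, 161.765, 1.15 μs; sum = 48916.1 μs.
End-to-end = 48900 μs.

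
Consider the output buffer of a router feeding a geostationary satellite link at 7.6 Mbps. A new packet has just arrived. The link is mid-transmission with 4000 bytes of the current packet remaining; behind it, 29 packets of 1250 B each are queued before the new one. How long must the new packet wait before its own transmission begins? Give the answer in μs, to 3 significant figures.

Each queued packet: L/R = 10000/7600000 = 1315.79 μs.
29 queued → 38157.9 μs.
Plus remaining 32000 bits of current packet: 4210.53 μs.
Queuing delay = 42400 μs.

42400 μs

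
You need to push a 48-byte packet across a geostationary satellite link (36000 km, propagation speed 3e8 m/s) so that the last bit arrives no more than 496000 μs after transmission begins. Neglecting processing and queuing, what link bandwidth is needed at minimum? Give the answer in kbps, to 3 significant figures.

1.02 kbps

L = 384 bits.
Propagation delay = 36000000 / 300000000 = 120000 μs.
Transmission budget = 496000 − 120000 = 376000 μs.
R ≥ L / t_tx = 384 bits / 0.376 s = 1.02 kbps.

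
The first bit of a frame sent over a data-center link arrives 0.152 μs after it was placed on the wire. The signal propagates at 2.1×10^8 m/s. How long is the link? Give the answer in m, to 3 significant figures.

d = s × t_prop = 210000000 × 1.52e-07 = 31.9 m.

31.9 m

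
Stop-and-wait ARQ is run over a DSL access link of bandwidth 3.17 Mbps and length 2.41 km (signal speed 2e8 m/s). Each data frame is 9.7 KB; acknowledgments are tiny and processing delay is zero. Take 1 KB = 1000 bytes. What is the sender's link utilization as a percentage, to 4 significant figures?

99.90 %

t_tx = L/R = 77600/3170000 = 0.0244795 s.
t_prop = 2410/200000000 = 1.205e-05 s; RTT = 2.41e-05 s.
Cycle = t_tx + RTT = 0.0245036 s.
Utilization = t_tx / cycle = 0.0244795/0.0245036 = 99.90 %.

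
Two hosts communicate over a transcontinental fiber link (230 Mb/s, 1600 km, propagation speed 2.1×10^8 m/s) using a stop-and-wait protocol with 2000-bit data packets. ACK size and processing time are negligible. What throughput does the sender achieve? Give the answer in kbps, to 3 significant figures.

t_tx = L/R = 2000/230000000 = 8.69565e-06 s.
t_prop = 1600000/210000000 = 0.00761905 s; RTT = 0.0152381 s.
Cycle = t_tx + RTT = 0.0152468 s.
Throughput = L / cycle = 2000 / 0.0152468 = 131 kbps.

131 kbps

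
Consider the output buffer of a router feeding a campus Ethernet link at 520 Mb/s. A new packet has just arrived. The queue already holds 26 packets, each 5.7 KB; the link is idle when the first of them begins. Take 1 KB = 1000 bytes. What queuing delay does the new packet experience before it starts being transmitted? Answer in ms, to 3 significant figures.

Each queued packet: L/R = 45600/520000000 = 0.0876923 ms.
26 queued → 2.28 ms.
Queuing delay = 2.28 ms.

2.28 ms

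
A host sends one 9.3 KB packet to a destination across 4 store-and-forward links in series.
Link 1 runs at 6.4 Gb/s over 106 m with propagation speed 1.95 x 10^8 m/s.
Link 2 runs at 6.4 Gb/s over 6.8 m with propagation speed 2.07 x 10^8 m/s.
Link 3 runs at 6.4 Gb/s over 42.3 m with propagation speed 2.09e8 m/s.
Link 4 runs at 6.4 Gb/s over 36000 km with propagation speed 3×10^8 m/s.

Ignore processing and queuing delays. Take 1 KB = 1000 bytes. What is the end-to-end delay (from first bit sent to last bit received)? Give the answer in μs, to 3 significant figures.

L = 74400 bits.
Transmission delay per hop = L/R = 74400/6400000000 = 11.625 μs; 4 hops → 46.5 μs.
Propagation delays (d/s per hop): 0.54359, 0.0328502, 0.202392, 120000 μs; sum = 120001 μs.
End-to-end = 120000 μs.

120000 μs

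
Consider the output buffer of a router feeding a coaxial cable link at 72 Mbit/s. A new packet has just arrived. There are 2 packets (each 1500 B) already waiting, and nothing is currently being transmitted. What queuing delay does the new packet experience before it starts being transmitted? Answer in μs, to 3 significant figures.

333 μs

Each queued packet: L/R = 12000/72000000 = 166.667 μs.
2 queued → 333.333 μs.
Queuing delay = 333 μs.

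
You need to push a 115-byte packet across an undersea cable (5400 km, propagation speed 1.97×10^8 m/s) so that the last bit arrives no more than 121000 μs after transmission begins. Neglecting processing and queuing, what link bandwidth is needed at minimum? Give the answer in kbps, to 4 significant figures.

L = 920 bits.
Propagation delay = 5400000 / 197000000 = 27411.2 μs.
Transmission budget = 121000 − 27411.2 = 93588.8 μs.
R ≥ L / t_tx = 920 bits / 0.0935888 s = 9.830 kbps.

9.830 kbps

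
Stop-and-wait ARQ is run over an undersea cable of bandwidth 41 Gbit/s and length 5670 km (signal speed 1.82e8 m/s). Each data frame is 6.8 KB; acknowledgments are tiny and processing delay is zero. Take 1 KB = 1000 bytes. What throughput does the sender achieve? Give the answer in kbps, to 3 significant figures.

t_tx = L/R = 54400/41000000000 = 1.32683e-06 s.
t_prop = 5670000/182000000 = 0.0311538 s; RTT = 0.0623077 s.
Cycle = t_tx + RTT = 0.062309 s.
Throughput = L / cycle = 54400 / 0.062309 = 873 kbps.

873 kbps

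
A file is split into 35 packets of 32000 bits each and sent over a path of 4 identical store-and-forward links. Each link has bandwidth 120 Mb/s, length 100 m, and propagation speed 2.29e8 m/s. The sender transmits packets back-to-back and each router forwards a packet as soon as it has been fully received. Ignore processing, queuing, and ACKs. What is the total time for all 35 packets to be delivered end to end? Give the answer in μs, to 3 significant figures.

Per-hop transmission t_tx = L/R = 32000/120000000 = 266.667 μs.
Per-hop propagation t_prop = 100/229000000 = 0.436681 μs.
Pipeline fill: first packet needs 4·t_tx to clear all hops; remaining 34 packets each add one t_tx.
Total = (4+35-1)·t_tx + 4·t_prop = 38·266.667 + 4·0.436681 = 10100 μs.

10100 μs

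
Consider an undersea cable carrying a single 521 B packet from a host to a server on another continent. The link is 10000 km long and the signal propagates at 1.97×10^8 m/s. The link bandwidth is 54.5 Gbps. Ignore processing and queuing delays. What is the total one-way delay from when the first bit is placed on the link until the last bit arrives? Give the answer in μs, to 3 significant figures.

L = 521 × 8 = 4168 bits.
Transmission delay = L/R = 4168 / 54500000000 = 0.0764771 μs.
Propagation delay = d/s = 10000000 m / 197000000 m/s = 50761.4 μs.
Total = 50800 μs.

50800 μs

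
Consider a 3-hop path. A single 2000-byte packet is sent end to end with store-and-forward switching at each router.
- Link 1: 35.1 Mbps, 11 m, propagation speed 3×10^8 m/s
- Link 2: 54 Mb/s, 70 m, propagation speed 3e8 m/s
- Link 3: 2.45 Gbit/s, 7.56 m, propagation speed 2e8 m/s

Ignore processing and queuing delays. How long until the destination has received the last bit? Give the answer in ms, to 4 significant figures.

L = 2000 × 8 = 16000 bits.
Transmission delays (L/R per hop): 0.45584, 0.296296, 0.00653061 ms; sum = 0.758667 ms.
Propagation delays (d/s per hop): 3.66667e-05, 0.000233333, 3.78e-05 ms; sum = 0.0003078 ms.
End-to-end = 0.7590 ms.

0.7590 ms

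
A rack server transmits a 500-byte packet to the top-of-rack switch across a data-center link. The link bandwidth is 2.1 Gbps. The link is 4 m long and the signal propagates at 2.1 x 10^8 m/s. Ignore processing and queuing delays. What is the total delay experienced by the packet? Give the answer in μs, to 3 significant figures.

1.92 μs

L = 500 × 8 = 4000 bits.
Transmission delay = L/R = 4000 / 2100000000 = 1.90476 μs.
Propagation delay = d/s = 4 m / 210000000 m/s = 0.0190476 μs.
Total = 1.92 μs.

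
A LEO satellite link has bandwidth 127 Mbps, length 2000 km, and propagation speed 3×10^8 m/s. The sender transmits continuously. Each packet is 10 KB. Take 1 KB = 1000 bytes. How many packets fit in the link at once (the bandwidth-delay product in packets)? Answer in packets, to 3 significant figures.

Propagation delay = 2000000 / 300000000 = 0.00666667 s.
BDP = R × t_prop = 127000000 × 0.00666667 = 846667 bits.
In packets of 80000 bits: 10.6 packets.

10.6 packets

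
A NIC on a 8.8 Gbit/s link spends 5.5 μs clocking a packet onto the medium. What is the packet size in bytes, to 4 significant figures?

L = R × t_tx = 8800000000 b/s × 5.5e-06 s = 48400 bits.
In bytes: 48400 / 8 = 6050 bytes.

6050 bytes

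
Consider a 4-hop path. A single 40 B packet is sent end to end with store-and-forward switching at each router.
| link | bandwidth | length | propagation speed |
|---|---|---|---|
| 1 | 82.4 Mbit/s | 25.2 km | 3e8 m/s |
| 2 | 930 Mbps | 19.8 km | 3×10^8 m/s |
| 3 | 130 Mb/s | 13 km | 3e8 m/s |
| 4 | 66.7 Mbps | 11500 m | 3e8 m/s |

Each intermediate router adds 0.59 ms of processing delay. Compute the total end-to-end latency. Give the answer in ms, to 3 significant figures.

L = 40 × 8 = 320 bits.
Transmission delays (L/R per hop): 0.0038835, 0.000344086, 0.00246154, 0.0047976 ms; sum = 0.0114867 ms.
Propagation delays (d/s per hop): 0.084, 0.066, 0.0433333, 0.0383333 ms; sum = 0.231667 ms.
Processing at 3 router(s): 3 × 0.59 ms = 1.77 ms.
End-to-end = 2.01 ms.

2.01 ms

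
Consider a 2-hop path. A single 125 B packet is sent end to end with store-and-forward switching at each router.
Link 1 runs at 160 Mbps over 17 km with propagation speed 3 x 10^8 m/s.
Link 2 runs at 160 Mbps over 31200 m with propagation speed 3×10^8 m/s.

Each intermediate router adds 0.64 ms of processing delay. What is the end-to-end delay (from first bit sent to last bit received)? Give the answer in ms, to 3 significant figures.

L = 125 × 8 = 1000 bits.
Transmission delay per hop = L/R = 1000/160000000 = 0.00625 ms; 2 hops → 0.0125 ms.
Propagation delays (d/s per hop): 0.0566667, 0.104 ms; sum = 0.160667 ms.
Processing at 1 router(s): 1 × 0.64 ms = 0.64 ms.
End-to-end = 0.813 ms.

0.813 ms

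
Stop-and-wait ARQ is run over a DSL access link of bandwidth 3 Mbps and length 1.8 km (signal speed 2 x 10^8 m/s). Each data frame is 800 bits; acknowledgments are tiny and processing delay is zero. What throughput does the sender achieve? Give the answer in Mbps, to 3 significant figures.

2.81 Mbps

t_tx = L/R = 800/3000000 = 0.000266667 s.
t_prop = 1800/200000000 = 9e-06 s; RTT = 1.8e-05 s.
Cycle = t_tx + RTT = 0.000284667 s.
Throughput = L / cycle = 800 / 0.000284667 = 2.81 Mbps.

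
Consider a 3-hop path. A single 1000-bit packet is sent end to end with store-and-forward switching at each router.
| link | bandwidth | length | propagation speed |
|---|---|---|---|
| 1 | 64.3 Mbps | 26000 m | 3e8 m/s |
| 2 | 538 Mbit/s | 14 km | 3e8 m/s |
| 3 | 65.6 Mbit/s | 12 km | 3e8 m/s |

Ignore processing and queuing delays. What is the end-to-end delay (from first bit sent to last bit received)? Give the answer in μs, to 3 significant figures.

Transmission delays (L/R per hop): 15.5521, 1.85874, 15.2439 μs; sum = 32.6547 μs.
Propagation delays (d/s per hop): 86.6667, 46.6667, 40 μs; sum = 173.333 μs.
End-to-end = 206 μs.

206 μs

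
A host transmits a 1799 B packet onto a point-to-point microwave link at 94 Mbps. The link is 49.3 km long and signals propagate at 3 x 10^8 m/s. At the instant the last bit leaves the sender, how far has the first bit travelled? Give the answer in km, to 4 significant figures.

t_tx = L/R = 14392/94000000 = 0.000153106 s.
Distance = s × t_tx = 300000000 × 0.000153106 = 45.93 km.

45.93 km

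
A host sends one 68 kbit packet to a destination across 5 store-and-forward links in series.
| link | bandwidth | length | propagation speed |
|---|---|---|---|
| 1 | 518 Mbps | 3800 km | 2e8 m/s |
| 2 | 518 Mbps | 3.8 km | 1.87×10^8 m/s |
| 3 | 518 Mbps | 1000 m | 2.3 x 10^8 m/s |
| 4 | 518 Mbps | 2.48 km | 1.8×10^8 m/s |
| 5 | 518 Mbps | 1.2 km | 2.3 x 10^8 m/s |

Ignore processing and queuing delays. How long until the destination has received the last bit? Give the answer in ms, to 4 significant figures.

19.70 ms

L = 68000 bits.
Transmission delay per hop = L/R = 68000/518000000 = 0.131274 ms; 5 hops → 0.656371 ms.
Propagation delays (d/s per hop): 19, 0.0203209, 0.00434783, 0.0137778, 0.00521739 ms; sum = 19.0437 ms.
End-to-end = 19.70 ms.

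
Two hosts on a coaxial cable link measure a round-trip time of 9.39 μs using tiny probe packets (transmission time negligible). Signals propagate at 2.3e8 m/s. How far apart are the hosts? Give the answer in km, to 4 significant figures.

1.080 km

One-way propagation = RTT/2 = 4.695 μs.
d = s × t = 2.3e+08 × 4.695e-06 = 1.080 km.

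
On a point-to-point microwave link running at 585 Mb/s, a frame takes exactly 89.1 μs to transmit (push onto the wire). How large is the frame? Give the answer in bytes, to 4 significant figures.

6515 bytes

L = R × t_tx = 585000000 b/s × 8.91e-05 s = 52123.5 bits.
In bytes: 52123.5 / 8 = 6515 bytes.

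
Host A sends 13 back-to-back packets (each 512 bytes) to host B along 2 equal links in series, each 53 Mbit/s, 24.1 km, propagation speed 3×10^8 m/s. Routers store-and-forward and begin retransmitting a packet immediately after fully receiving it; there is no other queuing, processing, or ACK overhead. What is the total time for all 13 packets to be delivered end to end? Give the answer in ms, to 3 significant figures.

Per-hop transmission t_tx = L/R = 4096/53000000 = 0.077283 ms.
Per-hop propagation t_prop = 24100/300000000 = 0.0803333 ms.
Pipeline fill: first packet needs 2·t_tx to clear all hops; remaining 12 packets each add one t_tx.
Total = (2+13-1)·t_tx + 2·t_prop = 14·0.077283 + 2·0.0803333 = 1.24 ms.

1.24 ms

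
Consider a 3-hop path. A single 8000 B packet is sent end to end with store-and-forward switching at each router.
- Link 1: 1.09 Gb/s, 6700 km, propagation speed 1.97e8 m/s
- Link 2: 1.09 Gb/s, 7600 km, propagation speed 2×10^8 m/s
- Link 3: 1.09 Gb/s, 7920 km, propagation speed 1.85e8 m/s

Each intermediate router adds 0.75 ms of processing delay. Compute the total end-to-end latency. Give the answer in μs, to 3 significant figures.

116000 μs

L = 8000 × 8 = 64000 bits.
Transmission delay per hop = L/R = 64000/1090000000 = 58.7156 μs; 3 hops → 176.147 μs.
Propagation delays (d/s per hop): 34010.2, 38000, 42810.8 μs; sum = 114821 μs.
Processing at 2 router(s): 2 × 0.75 ms = 1500 μs.
End-to-end = 116000 μs.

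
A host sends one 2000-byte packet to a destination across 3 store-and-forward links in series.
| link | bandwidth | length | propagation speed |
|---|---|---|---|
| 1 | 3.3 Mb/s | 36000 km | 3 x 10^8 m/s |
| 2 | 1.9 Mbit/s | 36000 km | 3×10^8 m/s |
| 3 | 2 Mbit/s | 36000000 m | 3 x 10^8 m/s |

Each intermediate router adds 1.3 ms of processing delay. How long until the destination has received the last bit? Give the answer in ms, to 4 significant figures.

L = 2000 × 8 = 16000 bits.
Transmission delays (L/R per hop): 4.84848, 8.42105, 8 ms; sum = 21.2695 ms.
Propagation delays (d/s per hop): 120, 120, 120 ms; sum = 360 ms.
Processing at 2 router(s): 2 × 1.3 ms = 2.6 ms.
End-to-end = 383.9 ms.

383.9 ms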